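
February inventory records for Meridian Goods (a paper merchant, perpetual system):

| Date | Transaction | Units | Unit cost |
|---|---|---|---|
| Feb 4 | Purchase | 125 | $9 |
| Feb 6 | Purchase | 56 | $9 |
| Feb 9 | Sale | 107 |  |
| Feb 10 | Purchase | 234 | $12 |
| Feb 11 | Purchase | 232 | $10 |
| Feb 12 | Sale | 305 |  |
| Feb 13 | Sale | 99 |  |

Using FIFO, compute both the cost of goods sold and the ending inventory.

COGS = $5,397; ending inventory = $1,360

Feb 9, 107 sold [FIFO — oldest first]: 107 @ $9 = $963
Feb 12, 305 sold [FIFO — oldest first]: 18 @ $9 + 56 @ $9 + 231 @ $12 = $3,438
Feb 13, 99 sold [FIFO — oldest first]: 3 @ $12 + 96 @ $10 = $996
Total COGS = $963 + $3,438 + $996 = $5,397
Ending inventory: 136 @ $10 = $1,360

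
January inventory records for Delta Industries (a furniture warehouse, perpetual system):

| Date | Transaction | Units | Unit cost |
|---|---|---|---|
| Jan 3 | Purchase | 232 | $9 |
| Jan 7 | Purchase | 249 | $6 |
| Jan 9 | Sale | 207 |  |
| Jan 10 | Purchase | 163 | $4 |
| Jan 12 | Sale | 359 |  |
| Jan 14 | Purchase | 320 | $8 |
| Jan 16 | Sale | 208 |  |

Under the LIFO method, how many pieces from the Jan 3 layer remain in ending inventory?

78

Jan 9, 207 sold [LIFO — newest first]: 207 @ $6 = $1,242
Jan 12, 359 sold [LIFO — newest first]: 163 @ $4 + 42 @ $6 + 154 @ $9 = $2,290
Jan 16, 208 sold [LIFO — newest first]: 208 @ $8 = $1,664
Total COGS = $1,242 + $2,290 + $1,664 = $5,196
Ending inventory: 78 @ $9 + 112 @ $8 = $1,598
Check: goods available $6,794 = COGS $5,196 + ending $1,598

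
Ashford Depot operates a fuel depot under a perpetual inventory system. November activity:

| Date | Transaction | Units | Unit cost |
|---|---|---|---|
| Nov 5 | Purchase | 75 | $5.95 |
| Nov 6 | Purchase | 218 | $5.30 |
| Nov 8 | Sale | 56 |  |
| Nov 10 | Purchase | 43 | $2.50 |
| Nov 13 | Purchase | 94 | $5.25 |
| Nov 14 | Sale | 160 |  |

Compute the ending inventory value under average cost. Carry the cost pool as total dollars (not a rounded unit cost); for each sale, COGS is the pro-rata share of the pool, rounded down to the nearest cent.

Ending inventory = $1,085.19

After Nov 5: 75 on hand, pool $446.25 (≈ $5.9500 each)
After Nov 6: 293 on hand, pool $1,601.65 (≈ $5.4664 each)
Nov 8, sell 56: 56/293 × $1,601.65 → $306.11
After Nov 10: 280 on hand, pool $1,403.04 (≈ $5.0109 each)
After Nov 13: 374 on hand, pool $1,896.54 (≈ $5.0710 each)
Nov 14, sell 160: 160/374 × $1,896.54 → $811.35
Total COGS = $306.11 + $811.35 = $1,117.46
Ending inventory (cost pool remaining) = $1,085.19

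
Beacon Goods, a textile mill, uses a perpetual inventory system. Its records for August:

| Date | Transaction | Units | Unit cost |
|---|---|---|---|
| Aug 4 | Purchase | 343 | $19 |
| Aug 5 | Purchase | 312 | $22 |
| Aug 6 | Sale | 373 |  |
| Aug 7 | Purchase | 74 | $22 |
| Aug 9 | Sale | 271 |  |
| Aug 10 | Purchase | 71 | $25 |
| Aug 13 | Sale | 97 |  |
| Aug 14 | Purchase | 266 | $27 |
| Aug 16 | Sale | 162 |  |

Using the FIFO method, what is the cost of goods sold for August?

Aug 6, 373 sold [FIFO — oldest first]: 343 @ $19 + 30 @ $22 = $7,177
Aug 9, 271 sold [FIFO — oldest first]: 271 @ $22 = $5,962
Aug 13, 97 sold [FIFO — oldest first]: 11 @ $22 + 74 @ $22 + 12 @ $25 = $2,170
Aug 16, 162 sold [FIFO — oldest first]: 59 @ $25 + 103 @ $27 = $4,256
Total COGS = $7,177 + $5,962 + $2,170 + $4,256 = $19,565
Ending inventory: 163 @ $27 = $4,401

COGS = $19,565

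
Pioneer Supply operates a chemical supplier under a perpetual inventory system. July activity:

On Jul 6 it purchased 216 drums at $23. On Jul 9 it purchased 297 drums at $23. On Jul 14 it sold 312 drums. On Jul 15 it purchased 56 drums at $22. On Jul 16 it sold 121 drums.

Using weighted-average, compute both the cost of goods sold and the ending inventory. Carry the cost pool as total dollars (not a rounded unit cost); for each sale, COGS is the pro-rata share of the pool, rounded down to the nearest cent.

COGS = $9,932.63; ending inventory = $3,098.37

After Jul 6: 216 on hand, pool $4,968.00 (≈ $23.0000 each)
After Jul 9: 513 on hand, pool $11,799.00 (≈ $23.0000 each)
Jul 14, sell 312: 312/513 × $11,799.00 → $7,176.00
After Jul 15: 257 on hand, pool $5,855.00 (≈ $22.7821 each)
Jul 16, sell 121: 121/257 × $5,855.00 → $2,756.63
Total COGS = $7,176.00 + $2,756.63 = $9,932.63
Ending inventory (cost pool remaining) = $3,098.37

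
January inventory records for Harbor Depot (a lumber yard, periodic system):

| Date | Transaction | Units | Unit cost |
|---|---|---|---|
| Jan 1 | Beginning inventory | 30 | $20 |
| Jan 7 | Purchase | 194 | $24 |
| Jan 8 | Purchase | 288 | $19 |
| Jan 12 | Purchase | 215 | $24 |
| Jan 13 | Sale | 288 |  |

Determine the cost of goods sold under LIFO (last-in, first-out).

COGS = $6,547

Jan 13, 288 sold [LIFO — newest first]: 215 @ $24 + 73 @ $19 = $6,547
Ending inventory: 30 @ $20 + 194 @ $24 + 215 @ $19 = $9,341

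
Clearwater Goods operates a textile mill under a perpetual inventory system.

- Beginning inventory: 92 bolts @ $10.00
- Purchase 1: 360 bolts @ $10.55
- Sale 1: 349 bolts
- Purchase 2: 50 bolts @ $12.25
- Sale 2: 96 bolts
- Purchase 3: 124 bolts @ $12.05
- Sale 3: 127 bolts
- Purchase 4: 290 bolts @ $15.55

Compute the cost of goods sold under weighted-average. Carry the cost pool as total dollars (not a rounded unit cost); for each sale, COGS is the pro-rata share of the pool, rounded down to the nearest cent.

After Beginning: 92 on hand, pool $920.00 (≈ $10.0000 each)
After Purchase 1: 452 on hand, pool $4,718.00 (≈ $10.4381 each)
Sale 1, sell 349: 349/452 × $4,718.00 → $3,642.88
After Purchase 2: 153 on hand, pool $1,687.62 (≈ $11.0302 each)
Sale 2, sell 96: 96/153 × $1,687.62 → $1,058.89
After Purchase 3: 181 on hand, pool $2,122.93 (≈ $11.7289 each)
Sale 3, sell 127: 127/181 × $2,122.93 → $1,489.56
After Purchase 4: 344 on hand, pool $5,142.87 (≈ $14.9502 each)
Total COGS = $3,642.88 + $1,058.89 + $1,489.56 = $6,191.33
Ending inventory (cost pool remaining) = $5,142.87
Check: goods available $11,334.20 = COGS $6,191.33 + ending $5,142.87

COGS = $6,191.33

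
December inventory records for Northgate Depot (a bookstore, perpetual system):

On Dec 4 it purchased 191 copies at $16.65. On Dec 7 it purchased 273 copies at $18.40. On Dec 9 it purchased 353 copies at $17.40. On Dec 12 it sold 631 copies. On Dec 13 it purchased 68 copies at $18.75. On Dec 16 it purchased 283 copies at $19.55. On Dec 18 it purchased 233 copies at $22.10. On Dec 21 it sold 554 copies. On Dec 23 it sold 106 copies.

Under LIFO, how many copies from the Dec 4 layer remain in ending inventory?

110

Dec 12, 631 sold [LIFO — newest first]: 353 @ $17.40 + 273 @ $18.40 + 5 @ $16.65 = $11,248.65
Dec 21, 554 sold [LIFO — newest first]: 233 @ $22.10 + 283 @ $19.55 + 38 @ $18.75 = $11,394.45
Dec 23, 106 sold [LIFO — newest first]: 30 @ $18.75 + 76 @ $16.65 = $1,827.90
Total COGS = $11,248.65 + $11,394.45 + $1,827.90 = $24,471.00
Ending inventory: 110 @ $16.65 = $1,831.50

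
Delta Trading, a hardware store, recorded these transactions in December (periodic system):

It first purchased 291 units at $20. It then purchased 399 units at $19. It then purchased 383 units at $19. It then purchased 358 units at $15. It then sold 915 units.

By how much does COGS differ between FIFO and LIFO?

$1,723

FIFO COGS: 291 @ $20 + 399 @ $19 + 225 @ $19 = $17,676
LIFO COGS: 358 @ $15 + 383 @ $19 + 174 @ $19 = $15,953
Difference = |$17,676 − $15,953| = $1,723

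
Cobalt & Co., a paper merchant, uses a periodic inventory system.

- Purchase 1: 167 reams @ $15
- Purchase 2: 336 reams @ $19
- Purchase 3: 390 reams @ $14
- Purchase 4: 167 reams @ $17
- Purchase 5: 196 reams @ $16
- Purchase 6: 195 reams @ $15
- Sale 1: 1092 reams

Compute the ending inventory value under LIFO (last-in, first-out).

Sale 1 (1092) [LIFO — newest first]: 195 @ $15 + 196 @ $16 + 167 @ $17 + 390 @ $14 + 144 @ $19 = $17,096
Ending inventory: 167 @ $15 + 192 @ $19 = $6,153
Check: goods available $23,249 = COGS $17,096 + ending $6,153

Ending inventory = $6,153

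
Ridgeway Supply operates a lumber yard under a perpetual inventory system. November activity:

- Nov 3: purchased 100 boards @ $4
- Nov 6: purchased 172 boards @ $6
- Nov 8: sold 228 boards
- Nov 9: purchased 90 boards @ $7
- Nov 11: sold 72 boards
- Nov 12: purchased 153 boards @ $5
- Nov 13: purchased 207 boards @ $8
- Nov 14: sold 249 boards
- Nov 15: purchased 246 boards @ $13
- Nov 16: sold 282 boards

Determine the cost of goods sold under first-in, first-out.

Nov 8, 228 sold [FIFO — oldest first]: 100 @ $4 + 128 @ $6 = $1,168
Nov 11, 72 sold [FIFO — oldest first]: 44 @ $6 + 28 @ $7 = $460
Nov 14, 249 sold [FIFO — oldest first]: 62 @ $7 + 153 @ $5 + 34 @ $8 = $1,471
Nov 16, 282 sold [FIFO — oldest first]: 173 @ $8 + 109 @ $13 = $2,801
Total COGS = $1,168 + $460 + $1,471 + $2,801 = $5,900
Ending inventory: 137 @ $13 = $1,781
Check: goods available $7,681 = COGS $5,900 + ending $1,781

COGS = $5,900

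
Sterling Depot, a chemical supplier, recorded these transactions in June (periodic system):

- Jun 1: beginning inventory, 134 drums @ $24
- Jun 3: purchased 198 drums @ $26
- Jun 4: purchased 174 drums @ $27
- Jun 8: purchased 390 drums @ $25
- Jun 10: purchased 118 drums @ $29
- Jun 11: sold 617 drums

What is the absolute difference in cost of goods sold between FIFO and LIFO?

FIFO COGS: 134 @ $24 + 198 @ $26 + 174 @ $27 + 111 @ $25 = $15,837
LIFO COGS: 118 @ $29 + 390 @ $25 + 109 @ $27 = $16,115
Difference = |$15,837 − $16,115| = $278

$278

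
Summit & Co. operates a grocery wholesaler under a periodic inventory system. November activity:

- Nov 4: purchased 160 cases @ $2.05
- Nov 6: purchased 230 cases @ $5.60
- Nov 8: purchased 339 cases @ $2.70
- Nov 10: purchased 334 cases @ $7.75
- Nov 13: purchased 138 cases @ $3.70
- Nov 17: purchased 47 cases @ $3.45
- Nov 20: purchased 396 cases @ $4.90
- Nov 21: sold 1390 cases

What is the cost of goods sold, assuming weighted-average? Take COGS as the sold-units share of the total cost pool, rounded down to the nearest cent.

Nov 21, sell 1390: 1390/1644 × $7,732.95 → $6,538.19
Ending inventory (cost pool remaining) = $1,194.76

COGS = $6,538.19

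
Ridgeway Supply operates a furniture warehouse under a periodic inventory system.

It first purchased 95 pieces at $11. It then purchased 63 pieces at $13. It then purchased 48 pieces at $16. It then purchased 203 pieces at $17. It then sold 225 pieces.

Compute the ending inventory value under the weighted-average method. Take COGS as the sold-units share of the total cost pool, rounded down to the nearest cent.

Sale 1, sell 225: 225/409 × $6,083.00 → $3,346.39
Ending inventory (cost pool remaining) = $2,736.61

Ending inventory = $2,736.61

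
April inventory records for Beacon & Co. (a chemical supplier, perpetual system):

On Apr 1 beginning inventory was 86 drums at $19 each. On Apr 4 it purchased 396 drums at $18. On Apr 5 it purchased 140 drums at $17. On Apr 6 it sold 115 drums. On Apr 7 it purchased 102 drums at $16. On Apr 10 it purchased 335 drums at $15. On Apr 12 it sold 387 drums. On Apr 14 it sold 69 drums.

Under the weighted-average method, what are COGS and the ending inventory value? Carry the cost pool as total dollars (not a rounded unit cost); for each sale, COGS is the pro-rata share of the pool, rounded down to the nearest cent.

After Apr 1: 86 on hand, pool $1,634.00 (≈ $19.0000 each)
After Apr 4: 482 on hand, pool $8,762.00 (≈ $18.1784 each)
After Apr 5: 622 on hand, pool $11,142.00 (≈ $17.9132 each)
Apr 6, sell 115: 115/622 × $11,142.00 → $2,060.01
After Apr 7: 609 on hand, pool $10,713.99 (≈ $17.5928 each)
After Apr 10: 944 on hand, pool $15,738.99 (≈ $16.6727 each)
Apr 12, sell 387: 387/944 × $15,738.99 → $6,452.31
Apr 14, sell 69: 69/557 × $9,286.68 → $1,150.41
Total COGS = $2,060.01 + $6,452.31 + $1,150.41 = $9,662.73
Ending inventory (cost pool remaining) = $8,136.27

COGS = $9,662.73; ending inventory = $8,136.27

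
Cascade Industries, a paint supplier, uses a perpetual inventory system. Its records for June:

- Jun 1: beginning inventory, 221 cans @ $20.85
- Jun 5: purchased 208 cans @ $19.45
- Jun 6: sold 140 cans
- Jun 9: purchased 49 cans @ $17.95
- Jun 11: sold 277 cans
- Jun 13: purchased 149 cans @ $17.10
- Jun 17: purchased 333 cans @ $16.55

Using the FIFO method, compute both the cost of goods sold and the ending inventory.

COGS = $8,420.05; ending inventory = $9,172.00

Jun 6, 140 sold [FIFO — oldest first]: 140 @ $20.85 = $2,919.00
Jun 11, 277 sold [FIFO — oldest first]: 81 @ $20.85 + 196 @ $19.45 = $5,501.05
Total COGS = $2,919.00 + $5,501.05 = $8,420.05
Ending inventory: 12 @ $19.45 + 49 @ $17.95 + 149 @ $17.10 + 333 @ $16.55 = $9,172.00
Check: goods available $17,592.05 = COGS $8,420.05 + ending $9,172.00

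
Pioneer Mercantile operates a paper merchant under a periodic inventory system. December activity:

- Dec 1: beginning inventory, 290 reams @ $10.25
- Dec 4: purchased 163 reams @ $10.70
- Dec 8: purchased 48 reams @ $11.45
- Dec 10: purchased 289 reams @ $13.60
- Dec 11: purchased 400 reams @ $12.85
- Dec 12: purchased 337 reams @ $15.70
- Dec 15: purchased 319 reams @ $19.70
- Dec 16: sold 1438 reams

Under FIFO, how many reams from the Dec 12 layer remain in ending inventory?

89

Dec 16, 1438 sold [FIFO — oldest first]: 290 @ $10.25 + 163 @ $10.70 + 48 @ $11.45 + 289 @ $13.60 + 400 @ $12.85 + 248 @ $15.70 = $18,230.20
Ending inventory: 89 @ $15.70 + 319 @ $19.70 = $7,681.60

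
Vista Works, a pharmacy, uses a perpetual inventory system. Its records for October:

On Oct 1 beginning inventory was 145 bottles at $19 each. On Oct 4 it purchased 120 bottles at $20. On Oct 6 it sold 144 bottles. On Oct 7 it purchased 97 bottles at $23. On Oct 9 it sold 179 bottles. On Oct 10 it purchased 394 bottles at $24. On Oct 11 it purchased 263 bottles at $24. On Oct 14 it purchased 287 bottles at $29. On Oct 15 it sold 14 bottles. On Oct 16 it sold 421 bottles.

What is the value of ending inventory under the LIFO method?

Ending inventory = $12,957

Oct 6, 144 sold [LIFO — newest first]: 120 @ $20 + 24 @ $19 = $2,856
Oct 9, 179 sold [LIFO — newest first]: 97 @ $23 + 82 @ $19 = $3,789
Oct 15, 14 sold [LIFO — newest first]: 14 @ $29 = $406
Oct 16, 421 sold [LIFO — newest first]: 273 @ $29 + 148 @ $24 = $11,469
Total COGS = $2,856 + $3,789 + $406 + $11,469 = $18,520
Ending inventory: 39 @ $19 + 394 @ $24 + 115 @ $24 = $12,957
Check: goods available $31,477 = COGS $18,520 + ending $12,957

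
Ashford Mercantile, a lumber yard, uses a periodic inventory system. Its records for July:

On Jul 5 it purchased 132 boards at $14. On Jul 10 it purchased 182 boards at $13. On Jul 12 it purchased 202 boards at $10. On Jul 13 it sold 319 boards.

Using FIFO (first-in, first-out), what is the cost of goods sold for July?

Jul 13, 319 sold [FIFO — oldest first]: 132 @ $14 + 182 @ $13 + 5 @ $10 = $4,264
Ending inventory: 197 @ $10 = $1,970

COGS = $4,264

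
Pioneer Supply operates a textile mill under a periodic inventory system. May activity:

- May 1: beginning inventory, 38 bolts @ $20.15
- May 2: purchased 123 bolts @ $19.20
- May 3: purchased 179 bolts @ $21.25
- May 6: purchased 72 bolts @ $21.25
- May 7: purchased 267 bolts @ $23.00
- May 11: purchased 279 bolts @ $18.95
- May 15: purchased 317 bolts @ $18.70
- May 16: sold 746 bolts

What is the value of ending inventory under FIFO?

Ending inventory = $9,945.30

May 16, 746 sold [FIFO — oldest first]: 38 @ $20.15 + 123 @ $19.20 + 179 @ $21.25 + 72 @ $21.25 + 267 @ $23.00 + 67 @ $18.95 = $15,871.70
Ending inventory: 212 @ $18.95 + 317 @ $18.70 = $9,945.30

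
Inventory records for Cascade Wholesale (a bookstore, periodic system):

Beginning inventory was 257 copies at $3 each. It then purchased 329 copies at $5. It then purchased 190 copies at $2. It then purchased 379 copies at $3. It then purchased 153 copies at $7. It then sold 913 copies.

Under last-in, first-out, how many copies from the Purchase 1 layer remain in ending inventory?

138

Sale 1 (913) [LIFO — newest first]: 153 @ $7 + 379 @ $3 + 190 @ $2 + 191 @ $5 = $3,543
Ending inventory: 257 @ $3 + 138 @ $5 = $1,461
Check: goods available $5,004 = COGS $3,543 + ending $1,461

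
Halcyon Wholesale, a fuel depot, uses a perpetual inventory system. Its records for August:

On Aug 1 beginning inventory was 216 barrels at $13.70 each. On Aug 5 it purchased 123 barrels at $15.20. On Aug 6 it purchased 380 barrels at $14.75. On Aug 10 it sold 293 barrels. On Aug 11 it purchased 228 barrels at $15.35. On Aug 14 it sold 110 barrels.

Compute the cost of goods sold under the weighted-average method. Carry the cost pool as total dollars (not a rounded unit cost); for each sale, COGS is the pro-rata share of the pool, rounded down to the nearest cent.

After Aug 1: 216 on hand, pool $2,959.20 (≈ $13.7000 each)
After Aug 5: 339 on hand, pool $4,828.80 (≈ $14.2442 each)
After Aug 6: 719 on hand, pool $10,433.80 (≈ $14.5115 each)
Aug 10, sell 293: 293/719 × $10,433.80 → $4,251.88
After Aug 11: 654 on hand, pool $9,681.72 (≈ $14.8039 each)
Aug 14, sell 110: 110/654 × $9,681.72 → $1,628.42
Total COGS = $4,251.88 + $1,628.42 = $5,880.30
Ending inventory (cost pool remaining) = $8,053.30

COGS = $5,880.30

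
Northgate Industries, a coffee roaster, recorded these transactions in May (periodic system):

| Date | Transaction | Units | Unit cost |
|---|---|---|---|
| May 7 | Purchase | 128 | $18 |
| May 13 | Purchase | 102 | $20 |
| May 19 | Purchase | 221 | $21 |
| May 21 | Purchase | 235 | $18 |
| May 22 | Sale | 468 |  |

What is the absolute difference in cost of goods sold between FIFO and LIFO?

$180

FIFO COGS: 128 @ $18 + 102 @ $20 + 221 @ $21 + 17 @ $18 = $9,291
LIFO COGS: 235 @ $18 + 221 @ $21 + 12 @ $20 = $9,111
Difference = |$9,291 − $9,111| = $180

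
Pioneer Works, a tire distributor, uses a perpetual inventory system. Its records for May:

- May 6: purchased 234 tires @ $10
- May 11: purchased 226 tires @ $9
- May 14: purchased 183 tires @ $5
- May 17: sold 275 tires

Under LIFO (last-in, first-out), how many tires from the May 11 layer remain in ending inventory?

May 17, 275 sold [LIFO — newest first]: 183 @ $5 + 92 @ $9 = $1,743
Ending inventory: 234 @ $10 + 134 @ $9 = $3,546
Check: goods available $5,289 = COGS $1,743 + ending $3,546

134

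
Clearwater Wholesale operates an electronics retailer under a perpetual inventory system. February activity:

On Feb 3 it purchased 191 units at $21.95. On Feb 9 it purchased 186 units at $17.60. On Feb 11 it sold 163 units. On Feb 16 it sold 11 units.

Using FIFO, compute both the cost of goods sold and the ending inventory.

COGS = $3,819.30; ending inventory = $3,646.75

Feb 11, 163 sold [FIFO — oldest first]: 163 @ $21.95 = $3,577.85
Feb 16, 11 sold [FIFO — oldest first]: 11 @ $21.95 = $241.45
Total COGS = $3,577.85 + $241.45 = $3,819.30
Ending inventory: 17 @ $21.95 + 186 @ $17.60 = $3,646.75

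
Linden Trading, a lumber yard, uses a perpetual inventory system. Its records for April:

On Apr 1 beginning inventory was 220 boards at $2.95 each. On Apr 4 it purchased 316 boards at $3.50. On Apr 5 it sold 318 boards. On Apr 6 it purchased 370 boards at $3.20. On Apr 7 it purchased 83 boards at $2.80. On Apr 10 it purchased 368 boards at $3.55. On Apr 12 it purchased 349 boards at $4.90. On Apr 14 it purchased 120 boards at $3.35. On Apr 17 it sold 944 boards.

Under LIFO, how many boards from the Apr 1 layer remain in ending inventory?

218

Apr 5, 318 sold [LIFO — newest first]: 316 @ $3.50 + 2 @ $2.95 = $1,111.90
Apr 17, 944 sold [LIFO — newest first]: 120 @ $3.35 + 349 @ $4.90 + 368 @ $3.55 + 83 @ $2.80 + 24 @ $3.20 = $3,727.70
Total COGS = $1,111.90 + $3,727.70 = $4,839.60
Ending inventory: 218 @ $2.95 + 346 @ $3.20 = $1,750.30
Check: goods available $6,589.90 = COGS $4,839.60 + ending $1,750.30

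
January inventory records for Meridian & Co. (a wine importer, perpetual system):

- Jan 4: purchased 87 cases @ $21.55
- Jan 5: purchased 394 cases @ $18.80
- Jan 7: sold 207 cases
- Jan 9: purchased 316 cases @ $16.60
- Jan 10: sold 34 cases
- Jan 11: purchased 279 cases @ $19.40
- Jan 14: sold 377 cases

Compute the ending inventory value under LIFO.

Jan 7, 207 sold [LIFO — newest first]: 207 @ $18.80 = $3,891.60
Jan 10, 34 sold [LIFO — newest first]: 34 @ $16.60 = $564.40
Jan 14, 377 sold [LIFO — newest first]: 279 @ $19.40 + 98 @ $16.60 = $7,039.40
Total COGS = $3,891.60 + $564.40 + $7,039.40 = $11,495.40
Ending inventory: 87 @ $21.55 + 187 @ $18.80 + 184 @ $16.60 = $8,444.85

Ending inventory = $8,444.85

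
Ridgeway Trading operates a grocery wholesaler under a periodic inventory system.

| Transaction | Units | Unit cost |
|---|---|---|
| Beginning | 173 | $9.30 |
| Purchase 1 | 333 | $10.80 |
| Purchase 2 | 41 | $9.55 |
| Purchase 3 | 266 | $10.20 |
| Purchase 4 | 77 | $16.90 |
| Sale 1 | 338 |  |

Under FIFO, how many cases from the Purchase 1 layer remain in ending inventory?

Sale 1 (338) [FIFO — oldest first]: 173 @ $9.30 + 165 @ $10.80 = $3,390.90
Ending inventory: 168 @ $10.80 + 41 @ $9.55 + 266 @ $10.20 + 77 @ $16.90 = $6,220.45

168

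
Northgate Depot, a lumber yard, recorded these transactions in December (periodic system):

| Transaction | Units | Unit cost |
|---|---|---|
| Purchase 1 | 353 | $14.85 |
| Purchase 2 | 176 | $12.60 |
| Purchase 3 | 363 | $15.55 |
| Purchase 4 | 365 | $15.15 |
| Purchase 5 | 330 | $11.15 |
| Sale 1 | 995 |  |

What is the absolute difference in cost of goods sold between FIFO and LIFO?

FIFO COGS: 353 @ $14.85 + 176 @ $12.60 + 363 @ $15.55 + 103 @ $15.15 = $14,664.75
LIFO COGS: 330 @ $11.15 + 365 @ $15.15 + 300 @ $15.55 = $13,874.25
Difference = |$14,664.75 − $13,874.25| = $790.50

$790.50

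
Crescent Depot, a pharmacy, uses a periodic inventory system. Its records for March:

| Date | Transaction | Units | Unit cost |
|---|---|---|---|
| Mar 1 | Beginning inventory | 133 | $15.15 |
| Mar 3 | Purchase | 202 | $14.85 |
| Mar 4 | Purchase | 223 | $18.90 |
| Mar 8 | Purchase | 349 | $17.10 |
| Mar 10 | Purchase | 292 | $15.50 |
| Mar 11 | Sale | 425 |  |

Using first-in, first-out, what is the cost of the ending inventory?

Mar 11, 425 sold [FIFO — oldest first]: 133 @ $15.15 + 202 @ $14.85 + 90 @ $18.90 = $6,715.65
Ending inventory: 133 @ $18.90 + 349 @ $17.10 + 292 @ $15.50 = $13,007.60

Ending inventory = $13,007.60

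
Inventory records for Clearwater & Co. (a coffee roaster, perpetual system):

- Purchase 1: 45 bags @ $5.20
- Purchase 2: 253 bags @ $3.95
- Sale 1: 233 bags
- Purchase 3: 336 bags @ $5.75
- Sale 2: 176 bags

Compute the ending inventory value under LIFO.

Sale 1 (233) [LIFO — newest first]: 233 @ $3.95 = $920.35
Sale 2 (176) [LIFO — newest first]: 176 @ $5.75 = $1,012.00
Total COGS = $920.35 + $1,012.00 = $1,932.35
Ending inventory: 45 @ $5.20 + 20 @ $3.95 + 160 @ $5.75 = $1,233.00
Check: goods available $3,165.35 = COGS $1,932.35 + ending $1,233.00

Ending inventory = $1,233.00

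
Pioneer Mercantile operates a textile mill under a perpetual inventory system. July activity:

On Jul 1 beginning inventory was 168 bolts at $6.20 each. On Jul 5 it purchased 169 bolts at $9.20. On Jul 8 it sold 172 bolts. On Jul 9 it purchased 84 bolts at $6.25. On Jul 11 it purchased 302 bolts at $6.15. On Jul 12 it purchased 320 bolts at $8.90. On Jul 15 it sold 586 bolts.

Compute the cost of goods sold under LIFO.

Jul 8, 172 sold [LIFO — newest first]: 169 @ $9.20 + 3 @ $6.20 = $1,573.40
Jul 15, 586 sold [LIFO — newest first]: 320 @ $8.90 + 266 @ $6.15 = $4,483.90
Total COGS = $1,573.40 + $4,483.90 = $6,057.30
Ending inventory: 165 @ $6.20 + 84 @ $6.25 + 36 @ $6.15 = $1,769.40
Check: goods available $7,826.70 = COGS $6,057.30 + ending $1,769.40

COGS = $6,057.30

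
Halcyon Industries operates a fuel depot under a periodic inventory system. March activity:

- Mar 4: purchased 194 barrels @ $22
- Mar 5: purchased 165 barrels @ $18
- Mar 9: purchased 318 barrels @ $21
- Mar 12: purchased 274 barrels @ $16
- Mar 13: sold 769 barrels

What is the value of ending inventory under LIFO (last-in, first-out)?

Mar 13, 769 sold [LIFO — newest first]: 274 @ $16 + 318 @ $21 + 165 @ $18 + 12 @ $22 = $14,296
Ending inventory: 182 @ $22 = $4,004

Ending inventory = $4,004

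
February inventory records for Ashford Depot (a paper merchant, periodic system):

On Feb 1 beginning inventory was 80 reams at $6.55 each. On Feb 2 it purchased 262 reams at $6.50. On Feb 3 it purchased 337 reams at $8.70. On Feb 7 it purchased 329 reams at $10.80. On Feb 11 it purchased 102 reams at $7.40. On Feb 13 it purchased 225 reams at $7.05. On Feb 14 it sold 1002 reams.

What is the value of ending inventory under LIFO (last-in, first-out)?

Feb 14, 1002 sold [LIFO — newest first]: 225 @ $7.05 + 102 @ $7.40 + 329 @ $10.80 + 337 @ $8.70 + 9 @ $6.50 = $8,884.65
Ending inventory: 80 @ $6.55 + 253 @ $6.50 = $2,168.50
Check: goods available $11,053.15 = COGS $8,884.65 + ending $2,168.50

Ending inventory = $2,168.50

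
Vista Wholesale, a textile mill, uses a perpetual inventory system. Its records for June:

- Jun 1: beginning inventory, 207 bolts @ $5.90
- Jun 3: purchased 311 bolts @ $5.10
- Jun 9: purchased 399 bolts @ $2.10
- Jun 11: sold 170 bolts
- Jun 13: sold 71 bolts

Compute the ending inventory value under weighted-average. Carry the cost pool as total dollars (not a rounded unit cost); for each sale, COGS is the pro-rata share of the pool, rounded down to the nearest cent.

After Jun 1: 207 on hand, pool $1,221.30 (≈ $5.9000 each)
After Jun 3: 518 on hand, pool $2,807.40 (≈ $5.4197 each)
After Jun 9: 917 on hand, pool $3,645.30 (≈ $3.9752 each)
Jun 11, sell 170: 170/917 × $3,645.30 → $675.79
Jun 13, sell 71: 71/747 × $2,969.51 → $282.24
Total COGS = $675.79 + $282.24 = $958.03
Ending inventory (cost pool remaining) = $2,687.27
Check: goods available $3,645.30 = COGS $958.03 + ending $2,687.27

Ending inventory = $2,687.27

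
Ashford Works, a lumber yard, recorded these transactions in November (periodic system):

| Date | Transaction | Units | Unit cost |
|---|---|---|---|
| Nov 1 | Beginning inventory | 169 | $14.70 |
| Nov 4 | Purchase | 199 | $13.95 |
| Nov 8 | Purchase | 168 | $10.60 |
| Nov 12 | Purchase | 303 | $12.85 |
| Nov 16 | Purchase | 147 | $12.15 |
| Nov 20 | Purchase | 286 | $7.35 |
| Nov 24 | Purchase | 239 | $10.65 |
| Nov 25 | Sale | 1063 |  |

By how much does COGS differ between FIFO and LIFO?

FIFO COGS: 169 @ $14.70 + 199 @ $13.95 + 168 @ $10.60 + 303 @ $12.85 + 147 @ $12.15 + 77 @ $7.35 = $13,286.70
LIFO COGS: 239 @ $10.65 + 286 @ $7.35 + 147 @ $12.15 + 303 @ $12.85 + 88 @ $10.60 = $11,259.85
Difference = |$13,286.70 − $11,259.85| = $2,026.85

$2,026.85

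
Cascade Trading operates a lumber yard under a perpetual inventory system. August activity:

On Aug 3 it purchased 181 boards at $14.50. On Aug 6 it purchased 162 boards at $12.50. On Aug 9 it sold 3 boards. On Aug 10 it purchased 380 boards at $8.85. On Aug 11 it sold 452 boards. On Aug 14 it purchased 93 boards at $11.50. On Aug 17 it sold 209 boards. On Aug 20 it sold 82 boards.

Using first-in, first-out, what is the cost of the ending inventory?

Aug 9, 3 sold [FIFO — oldest first]: 3 @ $14.50 = $43.50
Aug 11, 452 sold [FIFO — oldest first]: 178 @ $14.50 + 162 @ $12.50 + 112 @ $8.85 = $5,597.20
Aug 17, 209 sold [FIFO — oldest first]: 209 @ $8.85 = $1,849.65
Aug 20, 82 sold [FIFO — oldest first]: 59 @ $8.85 + 23 @ $11.50 = $786.65
Total COGS = $43.50 + $5,597.20 + $1,849.65 + $786.65 = $8,277.00
Ending inventory: 70 @ $11.50 = $805.00
Check: goods available $9,082.00 = COGS $8,277.00 + ending $805.00

Ending inventory = $805.00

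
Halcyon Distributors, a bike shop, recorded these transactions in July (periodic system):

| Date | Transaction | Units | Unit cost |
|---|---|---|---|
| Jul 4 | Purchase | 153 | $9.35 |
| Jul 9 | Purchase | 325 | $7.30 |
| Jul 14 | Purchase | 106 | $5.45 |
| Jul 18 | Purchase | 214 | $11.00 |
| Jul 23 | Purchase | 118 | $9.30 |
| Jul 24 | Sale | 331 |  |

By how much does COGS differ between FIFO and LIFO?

FIFO COGS: 153 @ $9.35 + 178 @ $7.30 = $2,729.95
LIFO COGS: 118 @ $9.30 + 213 @ $11.00 = $3,440.40
Difference = |$2,729.95 − $3,440.40| = $710.45

$710.45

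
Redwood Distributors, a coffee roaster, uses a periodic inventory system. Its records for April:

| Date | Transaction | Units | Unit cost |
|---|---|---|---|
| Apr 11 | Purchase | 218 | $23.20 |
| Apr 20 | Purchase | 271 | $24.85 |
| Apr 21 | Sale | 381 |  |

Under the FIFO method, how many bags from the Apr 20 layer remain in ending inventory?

108

Apr 21, 381 sold [FIFO — oldest first]: 218 @ $23.20 + 163 @ $24.85 = $9,108.15
Ending inventory: 108 @ $24.85 = $2,683.80
Check: goods available $11,791.95 = COGS $9,108.15 + ending $2,683.80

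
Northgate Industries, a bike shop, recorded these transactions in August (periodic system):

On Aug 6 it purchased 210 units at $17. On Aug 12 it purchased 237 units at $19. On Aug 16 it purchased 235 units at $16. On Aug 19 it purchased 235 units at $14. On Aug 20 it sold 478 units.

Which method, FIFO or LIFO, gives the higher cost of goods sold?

FIFO COGS: 210 @ $17 + 237 @ $19 + 31 @ $16 = $8,569
LIFO COGS: 235 @ $14 + 235 @ $16 + 8 @ $19 = $7,202

FIFO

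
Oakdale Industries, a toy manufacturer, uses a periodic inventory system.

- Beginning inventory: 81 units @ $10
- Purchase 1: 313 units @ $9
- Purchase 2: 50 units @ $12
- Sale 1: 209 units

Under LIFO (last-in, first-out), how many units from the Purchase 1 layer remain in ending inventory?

Sale 1 (209) [LIFO — newest first]: 50 @ $12 + 159 @ $9 = $2,031
Ending inventory: 81 @ $10 + 154 @ $9 = $2,196

154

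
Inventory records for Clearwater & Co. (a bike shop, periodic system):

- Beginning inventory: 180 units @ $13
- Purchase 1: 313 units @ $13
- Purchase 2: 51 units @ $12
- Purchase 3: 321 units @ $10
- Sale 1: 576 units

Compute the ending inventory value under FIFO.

Ending inventory = $2,890

Sale 1 (576) [FIFO — oldest first]: 180 @ $13 + 313 @ $13 + 51 @ $12 + 32 @ $10 = $7,341
Ending inventory: 289 @ $10 = $2,890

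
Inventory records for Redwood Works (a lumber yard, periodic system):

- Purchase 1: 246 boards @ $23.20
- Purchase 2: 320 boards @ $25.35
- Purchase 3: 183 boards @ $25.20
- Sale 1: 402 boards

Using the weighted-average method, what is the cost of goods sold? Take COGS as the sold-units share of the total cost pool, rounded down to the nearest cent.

Sale 1, sell 402: 402/749 × $18,430.80 → $9,892.09
Ending inventory (cost pool remaining) = $8,538.71
Check: goods available $18,430.80 = COGS $9,892.09 + ending $8,538.71

COGS = $9,892.09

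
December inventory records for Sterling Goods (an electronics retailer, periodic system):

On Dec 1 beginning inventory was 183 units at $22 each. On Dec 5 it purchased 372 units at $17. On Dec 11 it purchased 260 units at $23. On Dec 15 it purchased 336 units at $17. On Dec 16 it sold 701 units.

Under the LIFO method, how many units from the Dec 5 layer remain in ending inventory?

Dec 16, 701 sold [LIFO — newest first]: 336 @ $17 + 260 @ $23 + 105 @ $17 = $13,477
Ending inventory: 183 @ $22 + 267 @ $17 = $8,565
Check: goods available $22,042 = COGS $13,477 + ending $8,565

267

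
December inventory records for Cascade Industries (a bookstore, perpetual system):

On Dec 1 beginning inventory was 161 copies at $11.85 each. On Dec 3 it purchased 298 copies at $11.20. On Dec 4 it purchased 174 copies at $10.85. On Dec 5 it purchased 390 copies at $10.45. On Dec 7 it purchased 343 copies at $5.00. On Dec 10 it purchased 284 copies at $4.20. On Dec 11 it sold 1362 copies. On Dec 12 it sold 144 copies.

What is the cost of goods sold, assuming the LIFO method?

COGS = $12,410.25

Dec 11, 1362 sold [LIFO — newest first]: 284 @ $4.20 + 343 @ $5.00 + 390 @ $10.45 + 174 @ $10.85 + 171 @ $11.20 = $10,786.40
Dec 12, 144 sold [LIFO — newest first]: 127 @ $11.20 + 17 @ $11.85 = $1,623.85
Total COGS = $10,786.40 + $1,623.85 = $12,410.25
Ending inventory: 144 @ $11.85 = $1,706.40
Check: goods available $14,116.65 = COGS $12,410.25 + ending $1,706.40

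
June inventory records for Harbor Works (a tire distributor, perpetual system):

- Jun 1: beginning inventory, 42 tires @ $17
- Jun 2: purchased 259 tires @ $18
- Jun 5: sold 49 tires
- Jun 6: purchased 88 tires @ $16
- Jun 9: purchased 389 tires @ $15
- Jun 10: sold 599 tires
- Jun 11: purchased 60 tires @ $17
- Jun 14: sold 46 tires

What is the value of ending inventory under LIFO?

Jun 5, 49 sold [LIFO — newest first]: 49 @ $18 = $882
Jun 10, 599 sold [LIFO — newest first]: 389 @ $15 + 88 @ $16 + 122 @ $18 = $9,439
Jun 14, 46 sold [LIFO — newest first]: 46 @ $17 = $782
Total COGS = $882 + $9,439 + $782 = $11,103
Ending inventory: 42 @ $17 + 88 @ $18 + 14 @ $17 = $2,536
Check: goods available $13,639 = COGS $11,103 + ending $2,536

Ending inventory = $2,536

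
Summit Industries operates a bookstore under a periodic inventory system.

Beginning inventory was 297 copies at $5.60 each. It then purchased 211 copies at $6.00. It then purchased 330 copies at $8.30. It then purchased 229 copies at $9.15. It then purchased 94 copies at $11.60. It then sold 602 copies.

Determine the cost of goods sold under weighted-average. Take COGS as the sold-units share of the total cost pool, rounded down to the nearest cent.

COGS = $4,590.93

Sale 1, sell 602: 602/1161 × $8,853.95 → $4,590.93
Ending inventory (cost pool remaining) = $4,263.02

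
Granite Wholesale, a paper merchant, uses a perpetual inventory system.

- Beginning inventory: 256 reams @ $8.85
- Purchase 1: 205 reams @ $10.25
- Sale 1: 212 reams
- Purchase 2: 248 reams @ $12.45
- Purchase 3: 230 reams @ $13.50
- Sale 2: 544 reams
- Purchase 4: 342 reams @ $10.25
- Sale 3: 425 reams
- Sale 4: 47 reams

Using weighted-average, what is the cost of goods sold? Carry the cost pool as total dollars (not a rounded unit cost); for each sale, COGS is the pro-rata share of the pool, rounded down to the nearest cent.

After Beginning: 256 on hand, pool $2,265.60 (≈ $8.8500 each)
After Purchase 1: 461 on hand, pool $4,366.85 (≈ $9.4726 each)
Sale 1, sell 212: 212/461 × $4,366.85 → $2,008.18
After Purchase 2: 497 on hand, pool $5,446.27 (≈ $10.9583 each)
After Purchase 3: 727 on hand, pool $8,551.27 (≈ $11.7624 each)
Sale 2, sell 544: 544/727 × $8,551.27 → $6,398.74
After Purchase 4: 525 on hand, pool $5,658.03 (≈ $10.7772 each)
Sale 3, sell 425: 425/525 × $5,658.03 → $4,580.31
Sale 4, sell 47: 47/100 × $1,077.72 → $506.52
Total COGS = $2,008.18 + $6,398.74 + $4,580.31 + $506.52 = $13,493.75
Ending inventory (cost pool remaining) = $571.20

COGS = $13,493.75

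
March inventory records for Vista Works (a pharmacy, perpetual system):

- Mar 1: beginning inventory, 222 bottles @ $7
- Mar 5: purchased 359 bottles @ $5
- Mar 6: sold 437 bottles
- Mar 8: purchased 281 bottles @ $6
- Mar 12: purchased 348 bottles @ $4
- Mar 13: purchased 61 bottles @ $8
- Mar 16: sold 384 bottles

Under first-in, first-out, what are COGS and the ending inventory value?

COGS = $4,789; ending inventory = $2,126

Mar 6, 437 sold [FIFO — oldest first]: 222 @ $7 + 215 @ $5 = $2,629
Mar 16, 384 sold [FIFO — oldest first]: 144 @ $5 + 240 @ $6 = $2,160
Total COGS = $2,629 + $2,160 = $4,789
Ending inventory: 41 @ $6 + 348 @ $4 + 61 @ $8 = $2,126
Check: goods available $6,915 = COGS $4,789 + ending $2,126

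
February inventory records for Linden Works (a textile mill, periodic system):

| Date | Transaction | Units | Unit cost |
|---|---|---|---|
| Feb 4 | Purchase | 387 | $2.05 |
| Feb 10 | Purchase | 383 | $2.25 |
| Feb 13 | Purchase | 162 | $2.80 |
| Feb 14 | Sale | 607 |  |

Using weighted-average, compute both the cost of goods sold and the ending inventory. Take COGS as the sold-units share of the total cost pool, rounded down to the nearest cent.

Feb 14, sell 607: 607/932 × $2,108.70 → $1,373.37
Ending inventory (cost pool remaining) = $735.33
Check: goods available $2,108.70 = COGS $1,373.37 + ending $735.33

COGS = $1,373.37; ending inventory = $735.33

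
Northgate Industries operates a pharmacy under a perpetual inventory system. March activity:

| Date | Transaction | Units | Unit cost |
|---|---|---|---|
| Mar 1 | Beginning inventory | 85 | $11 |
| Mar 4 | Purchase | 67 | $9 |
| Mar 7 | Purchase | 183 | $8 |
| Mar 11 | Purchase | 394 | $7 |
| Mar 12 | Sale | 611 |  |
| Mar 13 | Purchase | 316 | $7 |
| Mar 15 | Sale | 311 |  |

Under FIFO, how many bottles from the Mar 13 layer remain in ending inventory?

123

Mar 12, 611 sold [FIFO — oldest first]: 85 @ $11 + 67 @ $9 + 183 @ $8 + 276 @ $7 = $4,934
Mar 15, 311 sold [FIFO — oldest first]: 118 @ $7 + 193 @ $7 = $2,177
Total COGS = $4,934 + $2,177 = $7,111
Ending inventory: 123 @ $7 = $861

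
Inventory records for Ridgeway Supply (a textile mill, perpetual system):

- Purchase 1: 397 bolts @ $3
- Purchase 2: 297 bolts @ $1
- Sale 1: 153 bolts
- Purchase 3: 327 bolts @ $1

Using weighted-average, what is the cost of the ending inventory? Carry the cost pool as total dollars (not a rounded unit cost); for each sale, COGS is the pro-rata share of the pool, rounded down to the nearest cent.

After Purchase 1: 397 on hand, pool $1,191.00 (≈ $3.0000 each)
After Purchase 2: 694 on hand, pool $1,488.00 (≈ $2.1441 each)
Sale 1, sell 153: 153/694 × $1,488.00 → $328.04
After Purchase 3: 868 on hand, pool $1,486.96 (≈ $1.7131 each)
Ending inventory (cost pool remaining) = $1,486.96
Check: goods available $1,815.00 = COGS $328.04 + ending $1,486.96

Ending inventory = $1,486.96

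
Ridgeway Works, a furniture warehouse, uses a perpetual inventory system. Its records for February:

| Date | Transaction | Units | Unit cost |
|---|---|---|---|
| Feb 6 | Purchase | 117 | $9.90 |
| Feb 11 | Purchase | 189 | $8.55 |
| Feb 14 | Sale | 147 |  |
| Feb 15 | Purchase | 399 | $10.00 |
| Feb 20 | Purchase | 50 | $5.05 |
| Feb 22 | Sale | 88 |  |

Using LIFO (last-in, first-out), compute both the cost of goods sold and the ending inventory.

COGS = $1,889.35; ending inventory = $5,127.40

Feb 14, 147 sold [LIFO — newest first]: 147 @ $8.55 = $1,256.85
Feb 22, 88 sold [LIFO — newest first]: 50 @ $5.05 + 38 @ $10.00 = $632.50
Total COGS = $1,256.85 + $632.50 = $1,889.35
Ending inventory: 117 @ $9.90 + 42 @ $8.55 + 361 @ $10.00 = $5,127.40
Check: goods available $7,016.75 = COGS $1,889.35 + ending $5,127.40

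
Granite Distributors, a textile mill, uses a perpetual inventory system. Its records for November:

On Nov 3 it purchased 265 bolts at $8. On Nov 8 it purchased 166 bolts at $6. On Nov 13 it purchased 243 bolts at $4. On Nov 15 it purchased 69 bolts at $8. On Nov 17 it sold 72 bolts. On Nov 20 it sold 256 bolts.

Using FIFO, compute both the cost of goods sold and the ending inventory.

COGS = $2,498; ending inventory = $2,142

Nov 17, 72 sold [FIFO — oldest first]: 72 @ $8 = $576
Nov 20, 256 sold [FIFO — oldest first]: 193 @ $8 + 63 @ $6 = $1,922
Total COGS = $576 + $1,922 = $2,498
Ending inventory: 103 @ $6 + 243 @ $4 + 69 @ $8 = $2,142
Check: goods available $4,640 = COGS $2,498 + ending $2,142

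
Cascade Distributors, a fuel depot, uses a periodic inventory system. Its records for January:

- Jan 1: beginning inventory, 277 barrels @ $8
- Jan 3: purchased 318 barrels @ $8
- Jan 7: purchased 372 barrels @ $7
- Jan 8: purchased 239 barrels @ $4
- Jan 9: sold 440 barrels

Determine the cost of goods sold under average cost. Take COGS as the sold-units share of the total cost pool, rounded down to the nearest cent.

Jan 9, sell 440: 440/1206 × $8,320.00 → $3,035.48
Ending inventory (cost pool remaining) = $5,284.52

COGS = $3,035.48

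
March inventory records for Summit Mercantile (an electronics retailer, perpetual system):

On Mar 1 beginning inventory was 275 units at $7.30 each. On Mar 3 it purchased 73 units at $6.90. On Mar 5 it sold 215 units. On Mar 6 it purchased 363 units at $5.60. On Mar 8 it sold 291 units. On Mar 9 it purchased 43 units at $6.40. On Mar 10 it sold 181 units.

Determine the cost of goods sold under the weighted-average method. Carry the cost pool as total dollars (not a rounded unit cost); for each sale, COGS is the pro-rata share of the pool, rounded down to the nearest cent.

After Mar 1: 275 on hand, pool $2,007.50 (≈ $7.3000 each)
After Mar 3: 348 on hand, pool $2,511.20 (≈ $7.2161 each)
Mar 5, sell 215: 215/348 × $2,511.20 → $1,551.45
After Mar 6: 496 on hand, pool $2,992.55 (≈ $6.0334 each)
Mar 8, sell 291: 291/496 × $2,992.55 → $1,755.70
After Mar 9: 248 on hand, pool $1,512.05 (≈ $6.0970 each)
Mar 10, sell 181: 181/248 × $1,512.05 → $1,103.55
Total COGS = $1,551.45 + $1,755.70 + $1,103.55 = $4,410.70
Ending inventory (cost pool remaining) = $408.50

COGS = $4,410.70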